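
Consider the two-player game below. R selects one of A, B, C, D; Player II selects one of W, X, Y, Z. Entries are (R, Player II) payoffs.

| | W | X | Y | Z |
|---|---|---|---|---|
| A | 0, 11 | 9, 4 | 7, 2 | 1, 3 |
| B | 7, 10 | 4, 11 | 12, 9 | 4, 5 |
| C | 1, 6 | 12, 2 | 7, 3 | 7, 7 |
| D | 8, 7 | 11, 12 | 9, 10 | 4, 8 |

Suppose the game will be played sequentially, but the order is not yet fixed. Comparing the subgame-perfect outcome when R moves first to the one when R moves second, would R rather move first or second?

second

If R leads: Player II's best replies are A→W, B→X, C→Z, D→X; R's induced payoffs 0, 4, 7, 11; outcome (D, X), payoffs (11, 12).
If Player II leads: R's best replies are W→D, X→C, Y→B, Z→C; Player II's induced payoffs 7, 2, 9, 7; outcome (B, Y), payoffs (12, 9).
R gets 11 moving first and 12 moving second, so R prefers to move second.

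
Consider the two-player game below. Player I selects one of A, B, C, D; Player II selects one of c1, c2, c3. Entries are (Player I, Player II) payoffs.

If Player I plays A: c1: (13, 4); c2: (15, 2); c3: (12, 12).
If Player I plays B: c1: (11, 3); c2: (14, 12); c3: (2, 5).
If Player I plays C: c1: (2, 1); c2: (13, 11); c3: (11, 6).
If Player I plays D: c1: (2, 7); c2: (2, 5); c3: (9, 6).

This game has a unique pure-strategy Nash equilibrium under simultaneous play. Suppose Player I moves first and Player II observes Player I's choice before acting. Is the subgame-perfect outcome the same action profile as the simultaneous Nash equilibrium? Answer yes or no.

no

Backward induction with Player I moving first.
- A: BR = c3, leader payoff 12.
- B: BR = c2, leader payoff 14.
- C: BR = c2, leader payoff 13.
- D: BR = c1, leader payoff 2.
Maximizing over 12, 14, 13, 2, Player I chooses B. Subgame-perfect outcome: (B, c2) with payoffs (14, 12).
For the simultaneous game, intersect best replies.
Player I's best replies: c1→A; c2→A; c3→A.
Player II's best replies: A→c3; B→c2; C→c2; D→c1.
The unique mutual best reply is (A, c3), giving (12, 12).
Sequential outcome (B, c2) differs from the Nash profile (A, c3).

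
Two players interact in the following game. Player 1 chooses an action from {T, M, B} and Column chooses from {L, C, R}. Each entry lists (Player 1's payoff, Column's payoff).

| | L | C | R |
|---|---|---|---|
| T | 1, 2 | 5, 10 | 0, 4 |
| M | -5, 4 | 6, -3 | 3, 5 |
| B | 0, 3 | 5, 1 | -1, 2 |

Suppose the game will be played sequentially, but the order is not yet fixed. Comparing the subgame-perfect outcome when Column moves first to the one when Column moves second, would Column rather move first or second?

second

If Player 1 leads: Column's best replies are T→C, M→R, B→L; Player 1's induced payoffs 5, 3, 0; outcome (T, C), payoffs (5, 10).
If Column leads: Player 1's best replies are L→T, C→M, R→M; Column's induced payoffs 2, -3, 5; outcome (M, R), payoffs (3, 5).
Column gets 5 moving first and 10 moving second, so Column prefers to move second.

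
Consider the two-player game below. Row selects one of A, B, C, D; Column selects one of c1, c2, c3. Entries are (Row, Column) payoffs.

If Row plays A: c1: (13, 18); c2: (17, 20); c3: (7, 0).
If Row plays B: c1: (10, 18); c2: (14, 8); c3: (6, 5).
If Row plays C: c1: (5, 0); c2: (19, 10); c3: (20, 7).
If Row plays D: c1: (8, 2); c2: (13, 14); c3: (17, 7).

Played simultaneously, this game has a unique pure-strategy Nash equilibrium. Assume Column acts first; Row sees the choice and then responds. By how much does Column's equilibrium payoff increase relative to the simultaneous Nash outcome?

8

Work backward from Row's decision.
- c1 → Row plays A (best of 13, 10, 5, 8); Column gets 18.
- c2 → Row plays C (best of 17, 14, 19, 13); Column gets 10.
- c3 → Row plays C (best of 7, 6, 20, 17); Column gets 7.
Column's induced payoffs are 18, 10, 7, so Column commits to c1. Subgame-perfect outcome: (A, c1) with payoffs (13, 18).
Under simultaneous play:
Row's best replies: c1→A; c2→C; c3→C.
Column's best replies: A→c2; B→c1; C→c2; D→c2.
The unique mutual best reply is (C, c2), giving (19, 10).
Column's commitment gain: 18 − 10 = 8.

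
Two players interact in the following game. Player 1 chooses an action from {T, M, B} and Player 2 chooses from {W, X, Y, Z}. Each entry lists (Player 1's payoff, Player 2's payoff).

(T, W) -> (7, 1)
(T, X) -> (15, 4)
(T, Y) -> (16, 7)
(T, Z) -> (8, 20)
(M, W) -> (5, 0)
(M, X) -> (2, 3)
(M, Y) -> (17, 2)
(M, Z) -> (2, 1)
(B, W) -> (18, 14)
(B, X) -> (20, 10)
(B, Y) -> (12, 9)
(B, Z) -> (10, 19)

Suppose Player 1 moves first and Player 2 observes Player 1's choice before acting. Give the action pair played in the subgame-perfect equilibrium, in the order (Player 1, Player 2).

Solve by backward induction (Player 1 leads).
- T: Player 2 compares 1, 4, 7, 20 and picks Z; Player 1 would get 8.
- M: Player 2 compares 0, 3, 2, 1 and picks X; Player 1 would get 2.
- B: Player 2 compares 14, 10, 9, 19 and picks Z; Player 1 would get 10.
Among 8, 2, 10, the best is 10 at B. Subgame-perfect outcome: (B, Z) with payoffs (10, 19).

(B, Z)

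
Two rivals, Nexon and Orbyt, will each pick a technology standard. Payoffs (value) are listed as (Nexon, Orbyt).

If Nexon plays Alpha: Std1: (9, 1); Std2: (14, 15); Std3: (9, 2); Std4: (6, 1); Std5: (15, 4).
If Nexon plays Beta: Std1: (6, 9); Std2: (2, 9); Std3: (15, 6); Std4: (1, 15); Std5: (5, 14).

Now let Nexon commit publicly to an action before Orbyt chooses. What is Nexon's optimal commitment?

Alpha

Solve by backward induction (Nexon leads).
- Alpha: BR = Std2, leader payoff 14.
- Beta: BR = Std4, leader payoff 1.
Maximizing over 14, 1, Nexon chooses Alpha. Subgame-perfect outcome: (Alpha, Std2) with payoffs (14, 15).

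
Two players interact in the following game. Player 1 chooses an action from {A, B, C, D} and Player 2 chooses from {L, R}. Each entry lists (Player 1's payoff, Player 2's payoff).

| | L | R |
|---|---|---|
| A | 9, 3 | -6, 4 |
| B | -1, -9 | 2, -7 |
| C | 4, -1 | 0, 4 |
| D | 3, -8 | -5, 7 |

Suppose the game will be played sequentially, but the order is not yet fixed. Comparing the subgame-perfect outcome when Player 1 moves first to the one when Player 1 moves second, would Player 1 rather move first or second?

second

If Player 1 leads: Player 2's best replies are A→R, B→R, C→R, D→R; Player 1's induced payoffs -6, 2, 0, -5; outcome (B, R), payoffs (2, -7).
If Player 2 leads: Player 1's best replies are L→A, R→B; Player 2's induced payoffs 3, -7; outcome (A, L), payoffs (9, 3).
Player 1 gets 2 moving first and 9 moving second, so Player 1 prefers to move second.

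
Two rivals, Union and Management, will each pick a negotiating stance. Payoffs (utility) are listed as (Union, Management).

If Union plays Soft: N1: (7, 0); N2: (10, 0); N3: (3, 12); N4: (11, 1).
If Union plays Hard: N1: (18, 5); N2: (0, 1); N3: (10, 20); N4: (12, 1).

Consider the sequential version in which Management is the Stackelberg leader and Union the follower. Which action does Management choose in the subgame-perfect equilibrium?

N3

Work backward from Union's decision.
- N1: BR = Hard, leader payoff 5.
- N2: BR = Soft, leader payoff 0.
- N3: BR = Hard, leader payoff 20.
- N4: BR = Hard, leader payoff 1.
Among 5, 0, 20, 1, the best is 20 at N3. Subgame-perfect outcome: (Hard, N3) with payoffs (10, 20).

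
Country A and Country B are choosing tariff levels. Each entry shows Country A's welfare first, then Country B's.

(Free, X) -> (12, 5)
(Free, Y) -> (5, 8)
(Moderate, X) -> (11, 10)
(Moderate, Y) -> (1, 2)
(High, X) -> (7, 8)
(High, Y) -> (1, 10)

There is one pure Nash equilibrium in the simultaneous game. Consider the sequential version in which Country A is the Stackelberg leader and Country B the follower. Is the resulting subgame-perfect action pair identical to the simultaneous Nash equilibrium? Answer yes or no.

Solve by backward induction (Country A leads).
- Free: Country B compares 5, 8 and picks Y; Country A would get 5.
- Moderate: Country B compares 10, 2 and picks X; Country A would get 11.
- High: Country B compares 8, 10 and picks Y; Country A would get 1.
Country A's induced payoffs are 5, 11, 1, so Country A commits to Moderate. Subgame-perfect outcome: (Moderate, X) with payoffs (11, 10).
Now find the simultaneous Nash equilibrium.
Country A's best replies: X→Free; Y→Free.
Country B's best replies: Free→Y; Moderate→X; High→Y.
Only (Free, Y) has each player best-responding; Nash payoffs (5, 8).
Sequential outcome (Moderate, X) differs from the Nash profile (Free, Y).

no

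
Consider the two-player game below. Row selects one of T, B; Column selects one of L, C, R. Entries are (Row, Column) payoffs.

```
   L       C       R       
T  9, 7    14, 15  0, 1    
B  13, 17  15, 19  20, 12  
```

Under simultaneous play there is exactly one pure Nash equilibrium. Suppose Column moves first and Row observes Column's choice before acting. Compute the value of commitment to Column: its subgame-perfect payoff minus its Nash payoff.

0

Work backward from Row's decision.
- L: BR = B, leader payoff 17.
- C: BR = B, leader payoff 19.
- R: BR = B, leader payoff 12.
Column's induced payoffs are 17, 19, 12, so Column commits to C. Subgame-perfect outcome: (B, C) with payoffs (15, 19).
Under simultaneous play:
Row's best replies: L→B; C→B; R→B.
Column's best replies: T→C; B→C.
The unique mutual best reply is (B, C), giving (15, 19).
Column's commitment gain: 19 − 19 = 0.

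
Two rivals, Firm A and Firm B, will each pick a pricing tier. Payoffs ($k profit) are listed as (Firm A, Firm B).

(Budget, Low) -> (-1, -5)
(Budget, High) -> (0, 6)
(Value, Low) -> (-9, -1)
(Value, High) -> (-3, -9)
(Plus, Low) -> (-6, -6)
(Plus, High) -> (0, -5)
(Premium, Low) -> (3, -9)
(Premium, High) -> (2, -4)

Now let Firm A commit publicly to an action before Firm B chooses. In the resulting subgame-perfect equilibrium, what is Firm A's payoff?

2

Work backward from Firm B's decision.
- Budget: Firm B compares -5, 6 and picks High; Firm A would get 0.
- Value: Firm B compares -1, -9 and picks Low; Firm A would get -9.
- Plus: Firm B compares -6, -5 and picks High; Firm A would get 0.
- Premium: Firm B compares -9, -4 and picks High; Firm A would get 2.
Maximizing over 0, -9, 0, 2, Firm A chooses Premium. Subgame-perfect outcome: (Premium, High) with payoffs (2, -4).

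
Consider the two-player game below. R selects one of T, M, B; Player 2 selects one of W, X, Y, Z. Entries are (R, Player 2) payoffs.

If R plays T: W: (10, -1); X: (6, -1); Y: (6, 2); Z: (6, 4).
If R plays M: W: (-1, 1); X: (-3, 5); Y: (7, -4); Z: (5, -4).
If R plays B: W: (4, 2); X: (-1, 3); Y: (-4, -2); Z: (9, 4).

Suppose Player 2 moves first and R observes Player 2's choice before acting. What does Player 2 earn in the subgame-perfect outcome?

Solve by backward induction (Player 2 leads).
- W: R compares 10, -1, 4 and picks T; Player 2 would get -1.
- X: R compares 6, -3, -1 and picks T; Player 2 would get -1.
- Y: R compares 6, 7, -4 and picks M; Player 2 would get -4.
- Z: R compares 6, 5, 9 and picks B; Player 2 would get 4.
Maximizing over -1, -1, -4, 4, Player 2 chooses Z. Subgame-perfect outcome: (B, Z) with payoffs (9, 4).

4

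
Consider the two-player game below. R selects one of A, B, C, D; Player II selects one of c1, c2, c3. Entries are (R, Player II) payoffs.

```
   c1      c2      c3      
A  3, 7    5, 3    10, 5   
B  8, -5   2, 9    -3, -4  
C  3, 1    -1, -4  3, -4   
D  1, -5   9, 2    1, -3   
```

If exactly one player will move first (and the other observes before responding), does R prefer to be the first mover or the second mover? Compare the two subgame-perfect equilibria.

If R leads: Player II's best replies are A→c1, B→c2, C→c1, D→c2; R's induced payoffs 3, 2, 3, 9; outcome (D, c2), payoffs (9, 2).
If Player II leads: R's best replies are c1→B, c2→D, c3→A; Player II's induced payoffs -5, 2, 5; outcome (A, c3), payoffs (10, 5).
R gets 9 moving first and 10 moving second, so R prefers to move second.

second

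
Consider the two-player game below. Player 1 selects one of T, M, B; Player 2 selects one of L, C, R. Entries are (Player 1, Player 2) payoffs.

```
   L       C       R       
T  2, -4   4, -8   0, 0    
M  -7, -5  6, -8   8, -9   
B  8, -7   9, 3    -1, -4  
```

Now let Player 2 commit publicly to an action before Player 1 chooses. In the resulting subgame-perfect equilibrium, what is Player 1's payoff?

Solve by backward induction (Player 2 leads).
- L: BR = B, leader payoff -7.
- C: BR = B, leader payoff 3.
- R: BR = M, leader payoff -9.
Maximizing over -7, 3, -9, Player 2 chooses C. Subgame-perfect outcome: (B, C) with payoffs (9, 3).

9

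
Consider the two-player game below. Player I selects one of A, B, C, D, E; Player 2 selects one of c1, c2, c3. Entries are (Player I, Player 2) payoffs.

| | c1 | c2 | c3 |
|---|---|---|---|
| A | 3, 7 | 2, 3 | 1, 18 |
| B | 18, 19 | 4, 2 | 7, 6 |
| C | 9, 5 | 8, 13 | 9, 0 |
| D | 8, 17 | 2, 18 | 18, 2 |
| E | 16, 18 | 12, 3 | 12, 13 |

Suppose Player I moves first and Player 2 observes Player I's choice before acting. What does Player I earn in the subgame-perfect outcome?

18

Solve by backward induction (Player I leads).
- A: Player 2 compares 7, 3, 18 and picks c3; Player I would get 1.
- B: Player 2 compares 19, 2, 6 and picks c1; Player I would get 18.
- C: Player 2 compares 5, 13, 0 and picks c2; Player I would get 8.
- D: Player 2 compares 17, 18, 2 and picks c2; Player I would get 2.
- E: Player 2 compares 18, 3, 13 and picks c1; Player I would get 16.
Player I's induced payoffs are 1, 18, 8, 2, 16, so Player I commits to B. Subgame-perfect outcome: (B, c1) with payoffs (18, 19).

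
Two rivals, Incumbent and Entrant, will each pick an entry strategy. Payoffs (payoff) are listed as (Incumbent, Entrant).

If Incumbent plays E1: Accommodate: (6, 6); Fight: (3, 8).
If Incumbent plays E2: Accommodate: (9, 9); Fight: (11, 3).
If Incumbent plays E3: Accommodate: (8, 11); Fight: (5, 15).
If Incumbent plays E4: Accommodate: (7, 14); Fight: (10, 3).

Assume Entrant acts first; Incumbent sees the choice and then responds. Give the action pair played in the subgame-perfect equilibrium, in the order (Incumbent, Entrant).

Backward induction with Entrant moving first.
- Accommodate → Incumbent plays E2 (best of 6, 9, 8, 7); Entrant gets 9.
- Fight → Incumbent plays E2 (best of 3, 11, 5, 10); Entrant gets 3.
Maximizing over 9, 3, Entrant chooses Accommodate. Subgame-perfect outcome: (E2, Accommodate) with payoffs (9, 9).

(E2, Accommodate)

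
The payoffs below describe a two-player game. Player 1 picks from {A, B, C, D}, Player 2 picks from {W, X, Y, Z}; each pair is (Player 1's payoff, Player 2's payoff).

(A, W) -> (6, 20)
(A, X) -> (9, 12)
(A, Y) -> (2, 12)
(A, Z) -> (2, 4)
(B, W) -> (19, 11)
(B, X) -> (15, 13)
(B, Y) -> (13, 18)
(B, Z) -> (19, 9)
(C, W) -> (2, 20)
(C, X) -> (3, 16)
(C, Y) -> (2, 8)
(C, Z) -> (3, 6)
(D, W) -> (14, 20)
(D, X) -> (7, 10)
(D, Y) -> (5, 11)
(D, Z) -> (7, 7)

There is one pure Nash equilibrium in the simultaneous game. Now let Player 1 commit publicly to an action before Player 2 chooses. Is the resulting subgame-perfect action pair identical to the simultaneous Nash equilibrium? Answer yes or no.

no

Player 2 best-responds to each possible Player 1 move:
- A: BR = W, leader payoff 6.
- B: BR = Y, leader payoff 13.
- C: BR = W, leader payoff 2.
- D: BR = W, leader payoff 14.
Player 1's induced payoffs are 6, 13, 2, 14, so Player 1 commits to D. Subgame-perfect outcome: (D, W) with payoffs (14, 20).
Under simultaneous play:
Player 1's best replies: W→B; X→B; Y→B; Z→B.
Player 2's best replies: A→W; B→Y; C→W; D→W.
Only (B, Y) has each player best-responding; Nash payoffs (13, 18).
Sequential outcome (D, W) differs from the Nash profile (B, Y).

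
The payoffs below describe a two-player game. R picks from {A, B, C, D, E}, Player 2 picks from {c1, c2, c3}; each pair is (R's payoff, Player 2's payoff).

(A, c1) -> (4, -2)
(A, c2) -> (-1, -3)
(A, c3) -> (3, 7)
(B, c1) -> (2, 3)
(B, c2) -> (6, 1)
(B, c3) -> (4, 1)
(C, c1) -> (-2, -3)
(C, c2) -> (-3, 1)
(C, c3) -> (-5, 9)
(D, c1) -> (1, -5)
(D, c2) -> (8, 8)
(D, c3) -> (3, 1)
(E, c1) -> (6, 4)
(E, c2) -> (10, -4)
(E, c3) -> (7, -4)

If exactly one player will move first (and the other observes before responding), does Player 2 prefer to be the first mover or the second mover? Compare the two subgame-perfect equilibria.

second

If R leads: Player 2's best replies are A→c3, B→c1, C→c3, D→c2, E→c1; R's induced payoffs 3, 2, -5, 8, 6; outcome (D, c2), payoffs (8, 8).
If Player 2 leads: R's best replies are c1→E, c2→E, c3→E; Player 2's induced payoffs 4, -4, -4; outcome (E, c1), payoffs (6, 4).
Player 2 gets 4 moving first and 8 moving second, so Player 2 prefers to move second.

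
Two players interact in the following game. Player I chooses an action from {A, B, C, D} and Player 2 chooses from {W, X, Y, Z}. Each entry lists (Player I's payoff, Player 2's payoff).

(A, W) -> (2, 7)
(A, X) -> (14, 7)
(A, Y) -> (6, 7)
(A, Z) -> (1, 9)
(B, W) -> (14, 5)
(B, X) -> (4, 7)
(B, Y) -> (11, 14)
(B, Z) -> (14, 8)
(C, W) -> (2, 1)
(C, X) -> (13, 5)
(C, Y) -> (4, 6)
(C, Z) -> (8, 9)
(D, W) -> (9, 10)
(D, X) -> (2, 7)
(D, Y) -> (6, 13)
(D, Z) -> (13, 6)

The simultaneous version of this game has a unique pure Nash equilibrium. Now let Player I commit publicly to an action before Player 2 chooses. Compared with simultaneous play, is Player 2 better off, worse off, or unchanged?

unchanged

Work backward from Player 2's decision.
- A → Player 2 plays Z (best of 7, 7, 7, 9); Player I gets 1.
- B → Player 2 plays Y (best of 5, 7, 14, 8); Player I gets 11.
- C → Player 2 plays Z (best of 1, 5, 6, 9); Player I gets 8.
- D → Player 2 plays Y (best of 10, 7, 13, 6); Player I gets 6.
Maximizing over 1, 11, 8, 6, Player I chooses B. Subgame-perfect outcome: (B, Y) with payoffs (11, 14).
Under simultaneous play:
Player I's best replies: W→B; X→A; Y→B; Z→B.
Player 2's best replies: A→Z; B→Y; C→Z; D→Y.
Only (B, Y) has each player best-responding; Nash payoffs (11, 14).
Player 2 earns 14 sequentially versus 14 at the Nash outcome: unchanged.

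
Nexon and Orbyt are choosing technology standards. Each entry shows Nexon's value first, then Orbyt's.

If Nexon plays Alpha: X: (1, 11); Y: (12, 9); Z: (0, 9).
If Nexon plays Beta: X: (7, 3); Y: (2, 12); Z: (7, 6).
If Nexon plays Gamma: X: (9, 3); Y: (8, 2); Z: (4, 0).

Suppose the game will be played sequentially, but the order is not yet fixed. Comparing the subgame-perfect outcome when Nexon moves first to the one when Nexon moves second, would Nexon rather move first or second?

second

If Nexon leads: Orbyt's best replies are Alpha→X, Beta→Y, Gamma→X; Nexon's induced payoffs 1, 2, 9; outcome (Gamma, X), payoffs (9, 3).
If Orbyt leads: Nexon's best replies are X→Gamma, Y→Alpha, Z→Beta; Orbyt's induced payoffs 3, 9, 6; outcome (Alpha, Y), payoffs (12, 9).
Nexon gets 9 moving first and 12 moving second, so Nexon prefers to move second.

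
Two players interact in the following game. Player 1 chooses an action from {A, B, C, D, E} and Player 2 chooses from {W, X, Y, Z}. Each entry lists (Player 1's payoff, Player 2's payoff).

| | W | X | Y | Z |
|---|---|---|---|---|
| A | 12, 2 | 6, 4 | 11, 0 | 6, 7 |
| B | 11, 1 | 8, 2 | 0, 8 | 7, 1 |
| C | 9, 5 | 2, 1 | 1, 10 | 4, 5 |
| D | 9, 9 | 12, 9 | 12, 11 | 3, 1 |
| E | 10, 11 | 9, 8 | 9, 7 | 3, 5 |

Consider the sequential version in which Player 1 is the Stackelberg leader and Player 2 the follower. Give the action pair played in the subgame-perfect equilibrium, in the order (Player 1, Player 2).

(D, Y)

Work backward from Player 2's decision.
- A: Player 2 compares 2, 4, 0, 7 and picks Z; Player 1 would get 6.
- B: Player 2 compares 1, 2, 8, 1 and picks Y; Player 1 would get 0.
- C: Player 2 compares 5, 1, 10, 5 and picks Y; Player 1 would get 1.
- D: Player 2 compares 9, 9, 11, 1 and picks Y; Player 1 would get 12.
- E: Player 2 compares 11, 8, 7, 5 and picks W; Player 1 would get 10.
Maximizing over 6, 0, 1, 12, 10, Player 1 chooses D. Subgame-perfect outcome: (D, Y) with payoffs (12, 11).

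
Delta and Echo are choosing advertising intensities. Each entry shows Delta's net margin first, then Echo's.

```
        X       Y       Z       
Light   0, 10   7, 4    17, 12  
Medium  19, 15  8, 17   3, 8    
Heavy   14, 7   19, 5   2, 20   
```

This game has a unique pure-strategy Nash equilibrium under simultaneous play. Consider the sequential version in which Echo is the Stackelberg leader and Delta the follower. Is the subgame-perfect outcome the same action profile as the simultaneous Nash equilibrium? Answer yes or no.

no

Solve by backward induction (Echo leads).
- X → Delta plays Medium (best of 0, 19, 14); Echo gets 15.
- Y → Delta plays Heavy (best of 7, 8, 19); Echo gets 5.
- Z → Delta plays Light (best of 17, 3, 2); Echo gets 12.
Among 15, 5, 12, the best is 15 at X. Subgame-perfect outcome: (Medium, X) with payoffs (19, 15).
For the simultaneous game, intersect best replies.
Delta's best replies: X→Medium; Y→Heavy; Z→Light.
Echo's best replies: Light→Z; Medium→Y; Heavy→Z.
The unique mutual best reply is (Light, Z), giving (17, 12).
Sequential outcome (Medium, X) differs from the Nash profile (Light, Z).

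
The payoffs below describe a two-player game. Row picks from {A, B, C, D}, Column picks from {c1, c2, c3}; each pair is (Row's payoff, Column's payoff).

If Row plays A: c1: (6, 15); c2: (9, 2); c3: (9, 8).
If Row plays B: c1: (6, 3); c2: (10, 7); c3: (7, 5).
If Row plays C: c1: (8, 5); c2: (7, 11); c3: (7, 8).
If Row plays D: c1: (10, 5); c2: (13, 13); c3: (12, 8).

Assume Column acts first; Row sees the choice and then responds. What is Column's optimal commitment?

Solve by backward induction (Column leads).
- c1 → Row plays D (best of 6, 6, 8, 10); Column gets 5.
- c2 → Row plays D (best of 9, 10, 7, 13); Column gets 13.
- c3 → Row plays D (best of 9, 7, 7, 12); Column gets 8.
Column's induced payoffs are 5, 13, 8, so Column commits to c2. Subgame-perfect outcome: (D, c2) with payoffs (13, 13).

c2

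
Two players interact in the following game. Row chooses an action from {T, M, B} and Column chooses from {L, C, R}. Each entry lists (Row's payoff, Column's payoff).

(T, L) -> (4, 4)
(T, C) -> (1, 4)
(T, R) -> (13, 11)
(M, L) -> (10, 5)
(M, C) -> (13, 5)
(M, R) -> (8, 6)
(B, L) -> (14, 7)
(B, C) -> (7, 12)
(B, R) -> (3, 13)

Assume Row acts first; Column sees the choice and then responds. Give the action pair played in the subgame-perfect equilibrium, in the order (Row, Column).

(T, R)

Column best-responds to each possible Row move:
- T: Column compares 4, 4, 11 and picks R; Row would get 13.
- M: Column compares 5, 5, 6 and picks R; Row would get 8.
- B: Column compares 7, 12, 13 and picks R; Row would get 3.
Row's induced payoffs are 13, 8, 3, so Row commits to T. Subgame-perfect outcome: (T, R) with payoffs (13, 11).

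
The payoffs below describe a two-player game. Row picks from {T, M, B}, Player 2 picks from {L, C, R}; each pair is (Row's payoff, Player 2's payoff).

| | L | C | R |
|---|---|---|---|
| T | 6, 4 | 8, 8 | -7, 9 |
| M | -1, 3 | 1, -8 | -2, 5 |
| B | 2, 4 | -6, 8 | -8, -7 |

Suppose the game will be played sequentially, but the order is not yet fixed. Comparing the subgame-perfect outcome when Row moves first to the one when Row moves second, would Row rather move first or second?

second

If Row leads: Player 2's best replies are T→R, M→R, B→C; Row's induced payoffs -7, -2, -6; outcome (M, R), payoffs (-2, 5).
If Player 2 leads: Row's best replies are L→T, C→T, R→M; Player 2's induced payoffs 4, 8, 5; outcome (T, C), payoffs (8, 8).
Row gets -2 moving first and 8 moving second, so Row prefers to move second.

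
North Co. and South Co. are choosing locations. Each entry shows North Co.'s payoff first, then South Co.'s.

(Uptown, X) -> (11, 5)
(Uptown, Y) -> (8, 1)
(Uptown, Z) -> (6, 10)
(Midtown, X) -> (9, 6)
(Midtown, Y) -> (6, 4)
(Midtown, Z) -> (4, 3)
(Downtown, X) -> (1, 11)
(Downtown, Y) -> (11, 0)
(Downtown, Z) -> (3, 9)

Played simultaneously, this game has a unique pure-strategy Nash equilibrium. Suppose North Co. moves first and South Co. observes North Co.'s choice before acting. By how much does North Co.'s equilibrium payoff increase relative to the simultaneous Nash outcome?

Work backward from South Co.'s decision.
- Uptown: South Co. compares 5, 1, 10 and picks Z; North Co. would get 6.
- Midtown: South Co. compares 6, 4, 3 and picks X; North Co. would get 9.
- Downtown: South Co. compares 11, 0, 9 and picks X; North Co. would get 1.
Maximizing over 6, 9, 1, North Co. chooses Midtown. Subgame-perfect outcome: (Midtown, X) with payoffs (9, 6).
Now find the simultaneous Nash equilibrium.
North Co.'s best replies: X→Uptown; Y→Downtown; Z→Uptown.
South Co.'s best replies: Uptown→Z; Midtown→X; Downtown→X.
Only (Uptown, Z) has each player best-responding; Nash payoffs (6, 10).
North Co.'s commitment gain: 9 − 6 = 3.

3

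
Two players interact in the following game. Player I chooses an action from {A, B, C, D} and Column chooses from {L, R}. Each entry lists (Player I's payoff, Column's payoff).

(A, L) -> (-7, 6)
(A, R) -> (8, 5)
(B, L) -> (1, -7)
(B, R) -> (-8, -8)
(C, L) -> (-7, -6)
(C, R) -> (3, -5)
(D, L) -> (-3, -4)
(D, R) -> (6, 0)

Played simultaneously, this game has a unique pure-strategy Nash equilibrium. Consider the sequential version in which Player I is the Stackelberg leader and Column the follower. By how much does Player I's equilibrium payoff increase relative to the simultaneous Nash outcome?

5

Work backward from Column's decision.
- A → Column plays L (best of 6, 5); Player I gets -7.
- B → Column plays L (best of -7, -8); Player I gets 1.
- C → Column plays R (best of -6, -5); Player I gets 3.
- D → Column plays R (best of -4, 0); Player I gets 6.
Player I's induced payoffs are -7, 1, 3, 6, so Player I commits to D. Subgame-perfect outcome: (D, R) with payoffs (6, 0).
Under simultaneous play:
Player I's best replies: L→B; R→A.
Column's best replies: A→L; B→L; C→R; D→R.
The unique mutual best reply is (B, L), giving (1, -7).
Player I's commitment gain: 6 − 1 = 5.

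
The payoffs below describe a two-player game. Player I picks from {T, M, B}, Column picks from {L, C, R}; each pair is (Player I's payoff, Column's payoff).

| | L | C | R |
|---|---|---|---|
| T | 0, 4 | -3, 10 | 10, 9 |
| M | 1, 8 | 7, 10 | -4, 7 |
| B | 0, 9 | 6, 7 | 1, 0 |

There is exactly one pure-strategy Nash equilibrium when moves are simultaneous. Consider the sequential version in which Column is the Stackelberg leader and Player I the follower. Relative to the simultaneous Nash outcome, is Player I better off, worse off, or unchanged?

Player I best-responds to each possible Column move:
- L → Player I plays M (best of 0, 1, 0); Column gets 8.
- C → Player I plays M (best of -3, 7, 6); Column gets 10.
- R → Player I plays T (best of 10, -4, 1); Column gets 9.
Maximizing over 8, 10, 9, Column chooses C. Subgame-perfect outcome: (M, C) with payoffs (7, 10).
Under simultaneous play:
Player I's best replies: L→M; C→M; R→T.
Column's best replies: T→C; M→C; B→L.
The unique mutual best reply is (M, C), giving (7, 10).
Player I earns 7 sequentially versus 7 at the Nash outcome: unchanged.

unchanged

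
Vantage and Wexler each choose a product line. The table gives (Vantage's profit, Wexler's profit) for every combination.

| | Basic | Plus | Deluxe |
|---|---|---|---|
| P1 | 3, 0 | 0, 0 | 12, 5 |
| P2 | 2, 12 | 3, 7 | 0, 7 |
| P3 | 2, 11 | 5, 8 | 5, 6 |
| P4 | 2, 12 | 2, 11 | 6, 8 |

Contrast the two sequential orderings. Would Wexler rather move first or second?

If Vantage leads: Wexler's best replies are P1→Deluxe, P2→Basic, P3→Basic, P4→Basic; Vantage's induced payoffs 12, 2, 2, 2; outcome (P1, Deluxe), payoffs (12, 5).
If Wexler leads: Vantage's best replies are Basic→P1, Plus→P3, Deluxe→P1; Wexler's induced payoffs 0, 8, 5; outcome (P3, Plus), payoffs (5, 8).
Wexler gets 8 moving first and 5 moving second, so Wexler prefers to move first.

first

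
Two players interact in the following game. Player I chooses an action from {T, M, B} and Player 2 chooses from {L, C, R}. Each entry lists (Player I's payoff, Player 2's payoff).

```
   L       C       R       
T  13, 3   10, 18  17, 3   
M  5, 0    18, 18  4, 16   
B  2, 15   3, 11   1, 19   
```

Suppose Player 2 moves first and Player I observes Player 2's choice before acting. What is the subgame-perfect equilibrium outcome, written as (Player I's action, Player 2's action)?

(M, C)

Work backward from Player I's decision.
- L → Player I plays T (best of 13, 5, 2); Player 2 gets 3.
- C → Player I plays M (best of 10, 18, 3); Player 2 gets 18.
- R → Player I plays T (best of 17, 4, 1); Player 2 gets 3.
Maximizing over 3, 18, 3, Player 2 chooses C. Subgame-perfect outcome: (M, C) with payoffs (18, 18).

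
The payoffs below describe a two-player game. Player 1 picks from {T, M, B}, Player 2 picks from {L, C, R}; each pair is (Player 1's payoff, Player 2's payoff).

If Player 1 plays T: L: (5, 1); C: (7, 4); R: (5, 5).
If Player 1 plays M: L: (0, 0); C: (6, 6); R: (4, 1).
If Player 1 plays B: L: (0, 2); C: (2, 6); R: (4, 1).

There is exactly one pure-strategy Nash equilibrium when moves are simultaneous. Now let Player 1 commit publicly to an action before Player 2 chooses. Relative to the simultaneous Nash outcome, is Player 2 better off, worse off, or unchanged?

better off

Player 2 best-responds to each possible Player 1 move:
- T: Player 2 compares 1, 4, 5 and picks R; Player 1 would get 5.
- M: Player 2 compares 0, 6, 1 and picks C; Player 1 would get 6.
- B: Player 2 compares 2, 6, 1 and picks C; Player 1 would get 2.
Player 1's induced payoffs are 5, 6, 2, so Player 1 commits to M. Subgame-perfect outcome: (M, C) with payoffs (6, 6).
For the simultaneous game, intersect best replies.
Player 1's best replies: L→T; C→T; R→T.
Player 2's best replies: T→R; M→C; B→C.
Only (T, R) has each player best-responding; Nash payoffs (5, 5).
Player 2 earns 6 sequentially versus 5 at the Nash outcome: better off.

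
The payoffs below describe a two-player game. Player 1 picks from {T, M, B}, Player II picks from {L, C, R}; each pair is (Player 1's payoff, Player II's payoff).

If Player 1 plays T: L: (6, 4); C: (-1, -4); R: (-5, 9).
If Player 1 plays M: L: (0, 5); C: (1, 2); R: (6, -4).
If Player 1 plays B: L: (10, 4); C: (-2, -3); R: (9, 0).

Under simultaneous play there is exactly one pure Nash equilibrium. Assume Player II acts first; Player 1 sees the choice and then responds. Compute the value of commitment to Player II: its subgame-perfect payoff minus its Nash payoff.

0

Player 1 best-responds to each possible Player II move:
- L: Player 1 compares 6, 0, 10 and picks B; Player II would get 4.
- C: Player 1 compares -1, 1, -2 and picks M; Player II would get 2.
- R: Player 1 compares -5, 6, 9 and picks B; Player II would get 0.
Among 4, 2, 0, the best is 4 at L. Subgame-perfect outcome: (B, L) with payoffs (10, 4).
For the simultaneous game, intersect best replies.
Player 1's best replies: L→B; C→M; R→B.
Player II's best replies: T→R; M→L; B→L.
Only (B, L) has each player best-responding; Nash payoffs (10, 4).
Player II's commitment gain: 4 − 4 = 0.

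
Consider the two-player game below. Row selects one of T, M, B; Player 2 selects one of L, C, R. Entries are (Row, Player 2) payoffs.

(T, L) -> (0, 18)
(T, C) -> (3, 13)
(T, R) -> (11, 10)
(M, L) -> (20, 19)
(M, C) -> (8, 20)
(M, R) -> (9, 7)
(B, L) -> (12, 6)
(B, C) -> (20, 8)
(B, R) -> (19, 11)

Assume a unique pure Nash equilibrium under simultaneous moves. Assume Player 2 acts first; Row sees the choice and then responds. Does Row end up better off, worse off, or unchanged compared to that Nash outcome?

Solve by backward induction (Player 2 leads).
- L: Row compares 0, 20, 12 and picks M; Player 2 would get 19.
- C: Row compares 3, 8, 20 and picks B; Player 2 would get 8.
- R: Row compares 11, 9, 19 and picks B; Player 2 would get 11.
Player 2's induced payoffs are 19, 8, 11, so Player 2 commits to L. Subgame-perfect outcome: (M, L) with payoffs (20, 19).
Under simultaneous play:
Row's best replies: L→M; C→B; R→B.
Player 2's best replies: T→L; M→C; B→R.
Only (B, R) has each player best-responding; Nash payoffs (19, 11).
Row earns 20 sequentially versus 19 at the Nash outcome: better off.

better off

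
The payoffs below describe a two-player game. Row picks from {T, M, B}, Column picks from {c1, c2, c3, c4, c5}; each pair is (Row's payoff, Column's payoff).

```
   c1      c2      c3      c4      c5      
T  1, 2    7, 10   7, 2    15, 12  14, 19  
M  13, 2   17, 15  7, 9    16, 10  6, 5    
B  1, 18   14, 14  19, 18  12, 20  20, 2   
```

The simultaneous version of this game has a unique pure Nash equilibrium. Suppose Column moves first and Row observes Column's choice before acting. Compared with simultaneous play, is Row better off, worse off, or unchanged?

better off

Row best-responds to each possible Column move:
- c1: BR = M, leader payoff 2.
- c2: BR = M, leader payoff 15.
- c3: BR = B, leader payoff 18.
- c4: BR = M, leader payoff 10.
- c5: BR = B, leader payoff 2.
Maximizing over 2, 15, 18, 10, 2, Column chooses c3. Subgame-perfect outcome: (B, c3) with payoffs (19, 18).
Now find the simultaneous Nash equilibrium.
Row's best replies: c1→M; c2→M; c3→B; c4→M; c5→B.
Column's best replies: T→c5; M→c2; B→c4.
The unique mutual best reply is (M, c2), giving (17, 15).
Row earns 19 sequentially versus 17 at the Nash outcome: better off.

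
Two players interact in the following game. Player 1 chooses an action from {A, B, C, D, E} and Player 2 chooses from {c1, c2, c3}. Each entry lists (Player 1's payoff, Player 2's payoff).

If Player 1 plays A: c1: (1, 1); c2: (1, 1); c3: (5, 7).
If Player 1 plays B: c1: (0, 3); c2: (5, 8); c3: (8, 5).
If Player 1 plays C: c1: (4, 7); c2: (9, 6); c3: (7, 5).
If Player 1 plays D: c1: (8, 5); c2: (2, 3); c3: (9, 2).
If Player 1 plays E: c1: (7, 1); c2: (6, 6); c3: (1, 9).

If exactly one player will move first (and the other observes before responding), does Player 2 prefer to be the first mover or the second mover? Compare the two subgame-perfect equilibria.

If Player 1 leads: Player 2's best replies are A→c3, B→c2, C→c1, D→c1, E→c3; Player 1's induced payoffs 5, 5, 4, 8, 1; outcome (D, c1), payoffs (8, 5).
If Player 2 leads: Player 1's best replies are c1→D, c2→C, c3→D; Player 2's induced payoffs 5, 6, 2; outcome (C, c2), payoffs (9, 6).
Player 2 gets 6 moving first and 5 moving second, so Player 2 prefers to move first.

first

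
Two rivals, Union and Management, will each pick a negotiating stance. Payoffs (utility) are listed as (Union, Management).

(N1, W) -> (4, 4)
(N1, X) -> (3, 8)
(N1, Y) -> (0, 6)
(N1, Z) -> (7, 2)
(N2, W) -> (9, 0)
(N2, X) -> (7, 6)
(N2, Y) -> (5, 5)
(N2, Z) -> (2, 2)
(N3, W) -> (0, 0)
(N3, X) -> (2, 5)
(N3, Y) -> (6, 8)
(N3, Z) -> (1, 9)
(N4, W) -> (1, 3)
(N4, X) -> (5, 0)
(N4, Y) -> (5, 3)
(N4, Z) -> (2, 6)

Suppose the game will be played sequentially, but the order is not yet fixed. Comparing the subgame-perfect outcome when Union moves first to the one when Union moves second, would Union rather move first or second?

If Union leads: Management's best replies are N1→X, N2→X, N3→Z, N4→Z; Union's induced payoffs 3, 7, 1, 2; outcome (N2, X), payoffs (7, 6).
If Management leads: Union's best replies are W→N2, X→N2, Y→N3, Z→N1; Management's induced payoffs 0, 6, 8, 2; outcome (N3, Y), payoffs (6, 8).
Union gets 7 moving first and 6 moving second, so Union prefers to move first.

first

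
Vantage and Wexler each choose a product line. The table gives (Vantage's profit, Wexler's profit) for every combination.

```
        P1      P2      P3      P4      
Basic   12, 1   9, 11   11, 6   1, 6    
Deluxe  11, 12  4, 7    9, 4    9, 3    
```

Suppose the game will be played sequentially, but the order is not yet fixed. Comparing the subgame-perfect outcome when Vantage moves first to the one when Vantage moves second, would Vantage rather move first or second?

first

If Vantage leads: Wexler's best replies are Basic→P2, Deluxe→P1; Vantage's induced payoffs 9, 11; outcome (Deluxe, P1), payoffs (11, 12).
If Wexler leads: Vantage's best replies are P1→Basic, P2→Basic, P3→Basic, P4→Deluxe; Wexler's induced payoffs 1, 11, 6, 3; outcome (Basic, P2), payoffs (9, 11).
Vantage gets 11 moving first and 9 moving second, so Vantage prefers to move first.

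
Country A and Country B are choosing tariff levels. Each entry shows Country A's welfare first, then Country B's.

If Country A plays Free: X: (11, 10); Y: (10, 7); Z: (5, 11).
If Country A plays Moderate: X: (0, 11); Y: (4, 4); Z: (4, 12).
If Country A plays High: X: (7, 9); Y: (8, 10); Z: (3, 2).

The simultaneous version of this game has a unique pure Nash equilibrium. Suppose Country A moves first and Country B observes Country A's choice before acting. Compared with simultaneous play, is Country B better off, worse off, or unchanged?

Work backward from Country B's decision.
- Free: BR = Z, leader payoff 5.
- Moderate: BR = Z, leader payoff 4.
- High: BR = Y, leader payoff 8.
Among 5, 4, 8, the best is 8 at High. Subgame-perfect outcome: (High, Y) with payoffs (8, 10).
Under simultaneous play:
Country A's best replies: X→Free; Y→Free; Z→Free.
Country B's best replies: Free→Z; Moderate→Z; High→Y.
Only (Free, Z) has each player best-responding; Nash payoffs (5, 11).
Country B earns 10 sequentially versus 11 at the Nash outcome: worse off.

worse off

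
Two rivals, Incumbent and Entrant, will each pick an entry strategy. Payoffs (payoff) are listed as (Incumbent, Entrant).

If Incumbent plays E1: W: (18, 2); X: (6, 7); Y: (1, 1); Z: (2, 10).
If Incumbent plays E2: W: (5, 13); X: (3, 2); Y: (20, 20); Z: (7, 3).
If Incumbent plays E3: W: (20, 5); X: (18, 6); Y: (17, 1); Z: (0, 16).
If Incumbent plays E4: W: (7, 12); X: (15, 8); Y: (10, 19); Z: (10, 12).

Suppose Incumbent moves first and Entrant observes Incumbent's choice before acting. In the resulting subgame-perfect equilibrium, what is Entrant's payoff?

20

Work backward from Entrant's decision.
- E1: Entrant compares 2, 7, 1, 10 and picks Z; Incumbent would get 2.
- E2: Entrant compares 13, 2, 20, 3 and picks Y; Incumbent would get 20.
- E3: Entrant compares 5, 6, 1, 16 and picks Z; Incumbent would get 0.
- E4: Entrant compares 12, 8, 19, 12 and picks Y; Incumbent would get 10.
Among 2, 20, 0, 10, the best is 20 at E2. Subgame-perfect outcome: (E2, Y) with payoffs (20, 20).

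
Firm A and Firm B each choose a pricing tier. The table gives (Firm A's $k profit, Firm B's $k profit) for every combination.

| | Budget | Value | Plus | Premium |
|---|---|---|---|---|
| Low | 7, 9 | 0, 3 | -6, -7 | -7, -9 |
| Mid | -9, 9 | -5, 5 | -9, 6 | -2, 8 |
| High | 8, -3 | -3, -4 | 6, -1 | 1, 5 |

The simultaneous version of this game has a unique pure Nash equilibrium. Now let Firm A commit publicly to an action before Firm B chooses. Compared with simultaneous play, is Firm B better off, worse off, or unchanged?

Solve by backward induction (Firm A leads).
- Low: BR = Budget, leader payoff 7.
- Mid: BR = Budget, leader payoff -9.
- High: BR = Premium, leader payoff 1.
Firm A's induced payoffs are 7, -9, 1, so Firm A commits to Low. Subgame-perfect outcome: (Low, Budget) with payoffs (7, 9).
Now find the simultaneous Nash equilibrium.
Firm A's best replies: Budget→High; Value→Low; Plus→High; Premium→High.
Firm B's best replies: Low→Budget; Mid→Budget; High→Premium.
The unique mutual best reply is (High, Premium), giving (1, 5).
Firm B earns 9 sequentially versus 5 at the Nash outcome: better off.

better off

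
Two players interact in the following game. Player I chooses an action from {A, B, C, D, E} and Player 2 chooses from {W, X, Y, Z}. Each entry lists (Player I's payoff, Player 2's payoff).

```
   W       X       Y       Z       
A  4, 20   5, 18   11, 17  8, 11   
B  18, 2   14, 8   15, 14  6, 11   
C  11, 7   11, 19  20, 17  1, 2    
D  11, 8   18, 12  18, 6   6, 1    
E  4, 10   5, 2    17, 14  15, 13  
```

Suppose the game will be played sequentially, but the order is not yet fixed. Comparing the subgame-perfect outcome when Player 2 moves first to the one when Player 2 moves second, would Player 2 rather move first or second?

If Player I leads: Player 2's best replies are A→W, B→Y, C→X, D→X, E→Y; Player I's induced payoffs 4, 15, 11, 18, 17; outcome (D, X), payoffs (18, 12).
If Player 2 leads: Player I's best replies are W→B, X→D, Y→C, Z→E; Player 2's induced payoffs 2, 12, 17, 13; outcome (C, Y), payoffs (20, 17).
Player 2 gets 17 moving first and 12 moving second, so Player 2 prefers to move first.

first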